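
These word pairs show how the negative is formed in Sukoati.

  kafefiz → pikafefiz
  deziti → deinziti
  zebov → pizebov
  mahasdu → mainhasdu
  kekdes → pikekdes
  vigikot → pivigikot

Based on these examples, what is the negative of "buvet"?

pibuvet

kafefiz and deziti both have last vowel 'i' yet inflect differently (pikafefiz, deinziti), so the last vowel is not what conditions the rule; whether the stem ends in a vowel or a consonant is.
"buvet" ends in a consonant. The stems ending in a consonant (zebov → pizebov, vigikot → pivigikot, kekdes → pikekdes) add the prefix pi-.
So buvet → pibuvet.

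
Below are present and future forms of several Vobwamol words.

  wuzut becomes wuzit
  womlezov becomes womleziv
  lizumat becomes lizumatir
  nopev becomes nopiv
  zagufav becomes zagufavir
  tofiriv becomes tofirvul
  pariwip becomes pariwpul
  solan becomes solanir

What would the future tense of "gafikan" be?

gafikanir

tofiriv and zagufav both end in -v yet inflect differently (tofirvul, zagufavir), so the final letter is not what conditions the rule; the last vowel is.
"gafikan" has last vowel 'a'. The stems whose last vowel is 'a' (zagufav → zagufavir, solan → solanir, lizumat → lizumatir) add -ir.
So gafikan → gafikanir.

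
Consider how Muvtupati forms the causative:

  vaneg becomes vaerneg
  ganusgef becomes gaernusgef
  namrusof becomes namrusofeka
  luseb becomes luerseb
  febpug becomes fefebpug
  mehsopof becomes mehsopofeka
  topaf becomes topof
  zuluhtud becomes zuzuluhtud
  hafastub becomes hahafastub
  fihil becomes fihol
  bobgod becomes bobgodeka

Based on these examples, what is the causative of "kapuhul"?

kakapuhul

"kapuhul" has last vowel 'u'. The stems whose last vowel is 'u' (zuluhtud → zuzuluhtud, hafastub → hahafastub, febpug → fefebpug) repeat the first consonant+vowel as a prefix.
So kapuhul → kakapuhul.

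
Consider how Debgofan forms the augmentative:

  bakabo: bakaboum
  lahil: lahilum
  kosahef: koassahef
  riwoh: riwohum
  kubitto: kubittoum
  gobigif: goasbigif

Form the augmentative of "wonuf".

woasnuf

gobigif and lahil both have last vowel 'i' yet inflect differently (goasbigif, lahilum), so the last vowel is not what conditions the rule; the final letter is.
"wonuf" ends in -f. The stems ending in -f (gobigif → goasbigif, kosahef → koassahef) insert -as- after the first vowel.
So wonuf → woasnuf.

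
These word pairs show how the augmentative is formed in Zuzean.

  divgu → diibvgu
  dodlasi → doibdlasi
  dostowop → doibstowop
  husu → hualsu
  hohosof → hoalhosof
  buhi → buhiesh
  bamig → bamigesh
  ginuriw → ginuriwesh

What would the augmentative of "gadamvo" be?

divgu and husu both end in -u yet inflect differently (diibvgu, hualsu), so the final letter is not what conditions the rule; the first letter is.
"gadamvo" begins with g-. The one such stem in the data (ginuriw → ginuriwesh) adds -esh, so the same rule applies.
So gadamvo → gadamvoesh.

gadamvoesh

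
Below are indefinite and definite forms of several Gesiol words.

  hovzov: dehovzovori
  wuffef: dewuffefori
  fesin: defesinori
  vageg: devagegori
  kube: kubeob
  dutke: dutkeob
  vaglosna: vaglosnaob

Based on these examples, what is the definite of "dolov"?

dedolovori

wuffef and kube both have last vowel 'e' yet inflect differently (dewuffefori, kubeob), so the last vowel is not what conditions the rule; whether the stem ends in a vowel or a consonant is.
"dolov" ends in a consonant. The stems ending in a consonant (hovzov → dehovzovori, wuffef → dewuffefori, fesin → defesinori) add de- … -ori around the stem.
So dolov → dedolovori.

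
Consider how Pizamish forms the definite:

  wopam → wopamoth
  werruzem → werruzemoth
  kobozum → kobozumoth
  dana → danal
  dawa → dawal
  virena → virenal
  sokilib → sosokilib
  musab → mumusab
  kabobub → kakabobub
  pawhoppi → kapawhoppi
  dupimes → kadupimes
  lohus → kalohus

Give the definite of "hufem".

"hufem" ends in -m. The stems ending in -m (wopam → wopamoth, werruzem → werruzemoth, kobozum → kobozumoth) add -oth.
The other patterns: stems ending in -a drop the final letter and add -al; stems ending in -b repeat the first consonant+vowel as a prefix; stems ending in -i or -s add the prefix ka-.
So hufem → hufemoth.

hufemoth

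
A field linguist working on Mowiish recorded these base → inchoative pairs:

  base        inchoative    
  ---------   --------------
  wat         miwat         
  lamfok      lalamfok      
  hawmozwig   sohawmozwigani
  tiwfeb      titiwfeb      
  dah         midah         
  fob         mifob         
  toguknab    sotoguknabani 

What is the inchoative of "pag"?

mipag

fob and tiwfeb both end in -b yet inflect differently (mifob, titiwfeb), so the final letter is not what conditions the rule; the number of vowels is.
"pag" has 1 vowel. The stems with 1 vowel (fob → mifob, dah → midah, wat → miwat) add the prefix mi-.
The other patterns: stems with 2 vowels repeat the first consonant+vowel as a prefix; stems with 3 vowels add so- … -ani around the stem.
So pag → mipag.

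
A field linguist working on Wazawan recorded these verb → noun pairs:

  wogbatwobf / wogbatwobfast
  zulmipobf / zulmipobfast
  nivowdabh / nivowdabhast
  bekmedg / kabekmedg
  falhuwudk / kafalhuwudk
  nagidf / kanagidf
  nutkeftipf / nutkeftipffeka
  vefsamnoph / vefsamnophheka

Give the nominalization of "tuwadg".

wogbatwobf and nagidf both end in -f yet inflect differently (wogbatwobfast, kanagidf), so the final letter is not what conditions the rule; the second-to-last letter is.
"tuwadg" has second-to-last letter 'd'. The stems whose second-to-last letter is 'd' (bekmedg → kabekmedg, falhuwudk → kafalhuwudk, nagidf → kanagidf) add the prefix ka-.
So tuwadg → katuwadg.

katuwadg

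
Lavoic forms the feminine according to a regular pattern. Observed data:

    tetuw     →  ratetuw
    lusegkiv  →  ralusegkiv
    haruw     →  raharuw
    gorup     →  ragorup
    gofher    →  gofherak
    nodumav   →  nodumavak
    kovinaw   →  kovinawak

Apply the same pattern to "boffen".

lusegkiv and nodumav both end in -v yet inflect differently (ralusegkiv, nodumavak), so the final letter is not what conditions the rule; the last vowel is.
"boffen" has last vowel 'e'. The one such stem in the data (gofher → gofherak) adds -ak, so the same rule applies.
The other pattern: stems whose last vowel is 'i' or 'u' add the prefix ra-.
So boffen → boffenak.

boffenak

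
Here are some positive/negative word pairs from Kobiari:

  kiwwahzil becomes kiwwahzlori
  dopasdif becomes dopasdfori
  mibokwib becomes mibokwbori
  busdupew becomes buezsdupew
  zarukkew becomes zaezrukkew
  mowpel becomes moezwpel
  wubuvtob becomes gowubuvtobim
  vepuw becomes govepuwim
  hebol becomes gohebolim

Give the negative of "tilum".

gotilumim

kiwwahzil and mowpel both end in -l yet inflect differently (kiwwahzlori, moezwpel), so the final letter is not what conditions the rule; the last vowel is.
"tilum" has last vowel 'u'. The one such stem in the data (vepuw → govepuwim) adds go- … -im around the stem, so the same rule applies.
The other patterns: stems whose last vowel is 'i' delete the last vowel and add -ori; stems whose last vowel is 'e' insert -ez- after the first vowel.
So tilum → gotilumim.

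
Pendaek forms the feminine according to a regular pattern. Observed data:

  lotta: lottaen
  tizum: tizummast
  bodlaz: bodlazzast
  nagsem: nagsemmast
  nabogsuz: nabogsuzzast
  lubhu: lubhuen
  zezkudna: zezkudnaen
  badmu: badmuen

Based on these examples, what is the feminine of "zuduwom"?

"zuduwom" ends in a consonant. The stems ending in a consonant (tizum → tizummast, bodlaz → bodlazzast, nabogsuz → nabogsuzzast) double the final consonant and add -ast.
The other pattern: stems ending in a vowel add -en.
So zuduwom → zuduwommast.

zuduwommast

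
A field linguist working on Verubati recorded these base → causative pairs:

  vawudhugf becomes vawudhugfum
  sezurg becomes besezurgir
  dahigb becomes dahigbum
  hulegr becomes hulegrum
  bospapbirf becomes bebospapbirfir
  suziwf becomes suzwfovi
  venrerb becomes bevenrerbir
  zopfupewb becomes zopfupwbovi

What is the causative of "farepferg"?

dahigb and venrerb both end in -b yet inflect differently (dahigbum, bevenrerbir), so the final letter is not what conditions the rule; the second-to-last letter is.
"farepferg" has second-to-last letter 'r'. The stems whose second-to-last letter is 'r' (venrerb → bevenrerbir, bospapbirf → bebospapbirfir, sezurg → besezurgir) add be- … -ir around the stem.
The other patterns: stems whose second-to-last letter is 'g' add -um; stems whose second-to-last letter is 'w' delete the last vowel and add -ovi.
So farepferg → befarepfergir.

befarepfergir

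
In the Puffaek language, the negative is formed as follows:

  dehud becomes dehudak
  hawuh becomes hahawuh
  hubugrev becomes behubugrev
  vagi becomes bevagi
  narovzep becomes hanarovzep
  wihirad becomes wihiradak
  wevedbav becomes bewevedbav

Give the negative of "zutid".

zutidak

"zutid" ends in -d. The stems ending in -d (wihirad → wihiradak, dehud → dehudak) add -ak.
So zutid → zutidak.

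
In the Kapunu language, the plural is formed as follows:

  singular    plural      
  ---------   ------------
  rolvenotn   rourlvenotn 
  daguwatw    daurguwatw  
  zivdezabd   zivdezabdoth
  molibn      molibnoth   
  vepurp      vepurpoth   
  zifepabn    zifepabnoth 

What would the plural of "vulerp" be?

"vulerp" has second-to-last letter 'r'. The one such stem in the data (vepurp → vepurpoth) adds -oth, so the same rule applies.
The other pattern: stems whose second-to-last letter is 't' insert -ur- after the first vowel.
So vulerp → vulerpoth.

vulerpoth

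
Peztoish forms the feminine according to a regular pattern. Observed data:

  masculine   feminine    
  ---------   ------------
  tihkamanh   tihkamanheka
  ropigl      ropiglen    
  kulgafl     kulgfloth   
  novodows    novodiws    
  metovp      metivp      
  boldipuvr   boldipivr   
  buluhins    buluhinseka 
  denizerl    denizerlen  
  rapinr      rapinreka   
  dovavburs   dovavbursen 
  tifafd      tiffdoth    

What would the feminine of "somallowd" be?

buluhins and novodows both end in -s yet inflect differently (buluhinseka, novodiws), so the final letter is not what conditions the rule; the second-to-last letter is.
"somallowd" has second-to-last letter 'w'. The one such stem in the data (novodows → novodiws) changes the last vowel to 'i' (as do metovp, boldipuvr), so the same rule applies.
The other patterns: stems whose second-to-last letter is 'n' add -eka; stems whose second-to-last letter is 'f' delete the last vowel and add -oth; stems whose second-to-last letter is 'g' or 'r' add -en.
So somallowd → somalliwd.

somalliwd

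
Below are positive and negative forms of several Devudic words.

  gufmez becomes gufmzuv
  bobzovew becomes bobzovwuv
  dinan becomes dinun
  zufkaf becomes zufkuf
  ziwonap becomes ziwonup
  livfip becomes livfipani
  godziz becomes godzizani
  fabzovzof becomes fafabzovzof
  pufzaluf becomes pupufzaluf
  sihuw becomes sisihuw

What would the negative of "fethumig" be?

fethumigani

ziwonap and livfip both end in -p yet inflect differently (ziwonup, livfipani), so the final letter is not what conditions the rule; the last vowel is.
"fethumig" has last vowel 'i'. The stems whose last vowel is 'i' (livfip → livfipani, godziz → godzizani) add -ani.
The other patterns: stems whose last vowel is 'e' delete the last vowel and add -uv; stems whose last vowel is 'a' change the last vowel to 'u'; stems whose last vowel is 'o' or 'u' repeat the first consonant+vowel as a prefix.
So fethumig → fethumigani.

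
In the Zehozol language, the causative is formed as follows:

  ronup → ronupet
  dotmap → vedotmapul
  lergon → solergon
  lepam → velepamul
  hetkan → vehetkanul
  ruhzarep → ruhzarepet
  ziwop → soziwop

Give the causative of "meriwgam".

vemeriwgamul

hetkan and lergon both end in -n yet inflect differently (vehetkanul, solergon), so the final letter is not what conditions the rule; the last vowel is.
"meriwgam" has last vowel 'a'. The stems whose last vowel is 'a' (hetkan → vehetkanul, lepam → velepamul, dotmap → vedotmapul) add ve- … -ul around the stem.
So meriwgam → vemeriwgamul.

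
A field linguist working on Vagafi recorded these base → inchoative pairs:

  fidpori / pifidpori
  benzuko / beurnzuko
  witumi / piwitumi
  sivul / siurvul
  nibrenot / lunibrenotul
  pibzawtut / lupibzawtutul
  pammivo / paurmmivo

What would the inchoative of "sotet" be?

lusotetul

"sotet" ends in -t. The stems ending in -t (nibrenot → lunibrenotul, pibzawtut → lupibzawtutul) add lu- … -ul around the stem.
The other patterns: stems ending in -i add the prefix pi-; stems ending in -l or -o insert -ur- after the first vowel.
So sotet → lusotetul.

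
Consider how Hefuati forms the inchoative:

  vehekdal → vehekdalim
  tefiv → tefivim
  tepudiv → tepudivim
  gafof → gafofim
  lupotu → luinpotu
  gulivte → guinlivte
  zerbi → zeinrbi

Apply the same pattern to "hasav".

hasavim

tefiv and zerbi both have last vowel 'i' yet inflect differently (tefivim, zeinrbi), so the last vowel is not what conditions the rule; whether the stem ends in a vowel or a consonant is.
"hasav" ends in a consonant. The stems ending in a consonant (vehekdal → vehekdalim, tefiv → tefivim, tepudiv → tepudivim) add -im.
So hasav → hasavim.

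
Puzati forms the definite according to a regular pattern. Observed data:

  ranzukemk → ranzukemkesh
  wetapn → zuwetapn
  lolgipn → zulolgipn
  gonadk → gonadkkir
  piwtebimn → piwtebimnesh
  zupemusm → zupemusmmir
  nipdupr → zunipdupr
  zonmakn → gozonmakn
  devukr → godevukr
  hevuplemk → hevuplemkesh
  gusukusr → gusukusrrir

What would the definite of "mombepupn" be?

piwtebimn and lolgipn both end in -n yet inflect differently (piwtebimnesh, zulolgipn), so the final letter is not what conditions the rule; the second-to-last letter is.
"mombepupn" has second-to-last letter 'p'. The stems whose second-to-last letter is 'p' (nipdupr → zunipdupr, lolgipn → zulolgipn, wetapn → zuwetapn) add the prefix zu-.
So mombepupn → zumombepupn.

zumombepupn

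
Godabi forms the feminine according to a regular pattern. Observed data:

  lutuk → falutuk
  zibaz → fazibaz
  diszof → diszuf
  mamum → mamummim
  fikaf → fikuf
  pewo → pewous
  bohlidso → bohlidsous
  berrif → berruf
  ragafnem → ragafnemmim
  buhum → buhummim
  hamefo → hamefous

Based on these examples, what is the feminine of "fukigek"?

fafukigek

diszof and hamefo both have last vowel 'o' yet inflect differently (diszuf, hamefous), so the last vowel is not what conditions the rule; the final letter is.
"fukigek" ends in -k. The one such stem in the data (lutuk → falutuk) adds the prefix fa-, so the same rule applies.
So fukigek → fafukigek.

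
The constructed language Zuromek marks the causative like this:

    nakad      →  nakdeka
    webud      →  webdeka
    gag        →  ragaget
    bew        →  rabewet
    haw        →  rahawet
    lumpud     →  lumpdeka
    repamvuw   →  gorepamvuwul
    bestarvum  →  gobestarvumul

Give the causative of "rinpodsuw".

haw and repamvuw both end in -w yet inflect differently (rahawet, gorepamvuwul), so the final letter is not what conditions the rule; the number of vowels is.
"rinpodsuw" has 3 vowels. The stems with 3 vowels (repamvuw → gorepamvuwul, bestarvum → gobestarvumul) add go- … -ul around the stem.
So rinpodsuw → gorinpodsuwul.

gorinpodsuwul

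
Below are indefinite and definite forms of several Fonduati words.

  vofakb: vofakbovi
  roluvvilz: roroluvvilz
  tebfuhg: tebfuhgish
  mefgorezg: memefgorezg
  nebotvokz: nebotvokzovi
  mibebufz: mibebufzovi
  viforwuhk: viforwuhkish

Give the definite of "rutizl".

rurutizl

"rutizl" has second-to-last letter 'z'. The one such stem in the data (mefgorezg → memefgorezg) repeats the first consonant+vowel as a prefix (as does roluvvilz), so the same rule applies.
So rutizl → rurutizl.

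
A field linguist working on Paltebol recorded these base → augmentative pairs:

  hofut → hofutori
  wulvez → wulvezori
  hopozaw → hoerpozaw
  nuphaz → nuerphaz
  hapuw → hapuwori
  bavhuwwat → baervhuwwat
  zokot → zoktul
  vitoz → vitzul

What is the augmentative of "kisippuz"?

vitoz and nuphaz both end in -z yet inflect differently (vitzul, nuerphaz), so the final letter is not what conditions the rule; the last vowel is.
"kisippuz" has last vowel 'u'. The stems whose last vowel is 'u' (hofut → hofutori, hapuw → hapuwori) add -ori.
So kisippuz → kisippuzori.

kisippuzori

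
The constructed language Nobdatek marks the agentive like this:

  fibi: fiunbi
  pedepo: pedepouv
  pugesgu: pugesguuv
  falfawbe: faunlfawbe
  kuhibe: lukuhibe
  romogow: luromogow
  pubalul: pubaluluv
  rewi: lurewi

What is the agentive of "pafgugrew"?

pafgugrewuv

fibi and rewi both end in -i yet inflect differently (fiunbi, lurewi), so the final letter is not what conditions the rule; the first letter is.
"pafgugrew" begins with p-. The stems beginning with p- (pedepo → pedepouv, pubalul → pubaluluv, pugesgu → pugesguuv) add -uv.
So pafgugrew → pafgugrewuv.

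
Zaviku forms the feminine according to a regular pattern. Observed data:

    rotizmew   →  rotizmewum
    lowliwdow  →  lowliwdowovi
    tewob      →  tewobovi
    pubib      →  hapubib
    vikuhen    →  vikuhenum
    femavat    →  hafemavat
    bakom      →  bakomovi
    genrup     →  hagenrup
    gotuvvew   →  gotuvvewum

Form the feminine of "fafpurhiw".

gotuvvew and lowliwdow both end in -w yet inflect differently (gotuvvewum, lowliwdowovi), so the final letter is not what conditions the rule; the last vowel is.
"fafpurhiw" has last vowel 'i'. The one such stem in the data (pubib → hapubib) adds the prefix ha-, so the same rule applies.
The other patterns: stems whose last vowel is 'e' add -um; stems whose last vowel is 'o' add -ovi.
So fafpurhiw → hafafpurhiw.

hafafpurhiw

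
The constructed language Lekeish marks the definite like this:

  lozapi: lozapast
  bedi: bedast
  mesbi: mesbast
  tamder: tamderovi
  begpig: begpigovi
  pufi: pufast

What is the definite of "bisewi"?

bisewast

mesbi and begpig both have last vowel 'i' yet inflect differently (mesbast, begpigovi), so the last vowel is not what conditions the rule; the final letter is.
"bisewi" ends in -i. The stems ending in -i (mesbi → mesbast, bedi → bedast, pufi → pufast) drop the final letter and add -ast.
The other pattern: stems ending in -g or -r add -ovi.
So bisewi → bisewast.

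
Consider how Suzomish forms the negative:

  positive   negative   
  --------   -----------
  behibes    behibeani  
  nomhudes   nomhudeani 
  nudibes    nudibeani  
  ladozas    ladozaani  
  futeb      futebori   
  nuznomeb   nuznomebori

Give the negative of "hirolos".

hiroloani

"hirolos" ends in -s. The stems ending in -s (behibes → behibeani, nomhudes → nomhudeani, nudibes → nudibeani) drop the final letter and add -ani.
The other pattern: stems ending in -b add -ori.
So hirolos → hiroloani.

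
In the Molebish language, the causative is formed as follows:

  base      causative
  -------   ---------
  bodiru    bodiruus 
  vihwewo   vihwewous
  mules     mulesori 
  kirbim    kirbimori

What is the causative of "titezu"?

"titezu" ends in a vowel. The stems ending in a vowel (bodiru → bodiruus, vihwewo → vihwewous) add -us.
The other pattern: stems ending in a consonant add -ori.
So titezu → titezuus.

titezuus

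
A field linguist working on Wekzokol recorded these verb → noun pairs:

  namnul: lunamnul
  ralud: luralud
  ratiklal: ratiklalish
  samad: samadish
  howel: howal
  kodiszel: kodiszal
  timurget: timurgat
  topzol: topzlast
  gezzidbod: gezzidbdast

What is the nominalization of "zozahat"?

zozahatish

"zozahat" has last vowel 'a'. The stems whose last vowel is 'a' (ratiklal → ratiklalish, samad → samadish) add -ish.
So zozahat → zozahatish.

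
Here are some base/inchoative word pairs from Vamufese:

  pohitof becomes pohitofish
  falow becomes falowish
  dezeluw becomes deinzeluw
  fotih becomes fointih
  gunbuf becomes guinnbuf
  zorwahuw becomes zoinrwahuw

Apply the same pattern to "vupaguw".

vuinpaguw

"vupaguw" has last vowel 'u'. The stems whose last vowel is 'u' (dezeluw → deinzeluw, gunbuf → guinnbuf, zorwahuw → zoinrwahuw) insert -in- after the first vowel.
So vupaguw → vuinpaguw.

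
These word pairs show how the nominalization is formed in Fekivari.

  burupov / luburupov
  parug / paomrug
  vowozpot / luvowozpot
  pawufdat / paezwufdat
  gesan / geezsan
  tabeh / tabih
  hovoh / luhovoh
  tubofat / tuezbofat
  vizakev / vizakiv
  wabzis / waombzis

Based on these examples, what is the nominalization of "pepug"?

peompug

pawufdat and vowozpot both end in -t yet inflect differently (paezwufdat, luvowozpot), so the final letter is not what conditions the rule; the last vowel is.
"pepug" has last vowel 'u'. The one such stem in the data (parug → paomrug) inserts -om- after the first vowel (as does wabzis), so the same rule applies.
So pepug → peompug.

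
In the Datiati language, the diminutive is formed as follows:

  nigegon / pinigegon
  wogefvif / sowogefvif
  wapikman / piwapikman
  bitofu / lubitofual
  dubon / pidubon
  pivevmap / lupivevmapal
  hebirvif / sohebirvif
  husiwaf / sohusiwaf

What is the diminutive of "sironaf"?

sosironaf

pivevmap and wapikman both have last vowel 'a' yet inflect differently (lupivevmapal, piwapikman), so the last vowel is not what conditions the rule; the final letter is.
"sironaf" ends in -f. The stems ending in -f (hebirvif → sohebirvif, wogefvif → sowogefvif, husiwaf → sohusiwaf) add the prefix so-.
So sironaf → sosironaf.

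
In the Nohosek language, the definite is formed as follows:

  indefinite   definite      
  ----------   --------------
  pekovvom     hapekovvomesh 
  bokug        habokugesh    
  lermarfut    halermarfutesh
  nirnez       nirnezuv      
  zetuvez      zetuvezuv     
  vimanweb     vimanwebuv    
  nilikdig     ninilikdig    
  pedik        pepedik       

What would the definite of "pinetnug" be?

hapinetnugesh

bokug and nilikdig both end in -g yet inflect differently (habokugesh, ninilikdig), so the final letter is not what conditions the rule; the last vowel is.
"pinetnug" has last vowel 'u'. The stems whose last vowel is 'u' (bokug → habokugesh, lermarfut → halermarfutesh) add ha- … -esh around the stem.
So pinetnug → hapinetnugesh.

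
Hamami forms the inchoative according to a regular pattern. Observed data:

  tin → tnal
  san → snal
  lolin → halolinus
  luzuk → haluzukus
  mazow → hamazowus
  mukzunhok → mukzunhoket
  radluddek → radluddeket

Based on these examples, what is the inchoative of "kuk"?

kkal

tin and lolin both end in -n yet inflect differently (tnal, halolinus), so the final letter is not what conditions the rule; the number of vowels is.
"kuk" has 1 vowel. The stems with 1 vowel (tin → tnal, san → snal) delete the last vowel and add -al.
So kuk → kkal.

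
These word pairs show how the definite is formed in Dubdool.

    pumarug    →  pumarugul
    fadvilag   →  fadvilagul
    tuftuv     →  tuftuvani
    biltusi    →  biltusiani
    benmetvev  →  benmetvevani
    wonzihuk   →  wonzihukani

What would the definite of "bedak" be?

"bedak" ends in -k. The one such stem in the data (wonzihuk → wonzihukani) adds -ani, so the same rule applies.
So bedak → bedakani.

bedakani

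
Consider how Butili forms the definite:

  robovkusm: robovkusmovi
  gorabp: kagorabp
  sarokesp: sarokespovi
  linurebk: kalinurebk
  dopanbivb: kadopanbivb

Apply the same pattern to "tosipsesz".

tosipseszovi

sarokesp and gorabp both end in -p yet inflect differently (sarokespovi, kagorabp), so the final letter is not what conditions the rule; the second-to-last letter is.
"tosipsesz" has second-to-last letter 's'. The stems whose second-to-last letter is 's' (robovkusm → robovkusmovi, sarokesp → sarokespovi) add -ovi.
The other pattern: stems whose second-to-last letter is 'b' or 'v' add the prefix ka-.
So tosipsesz → tosipseszovi.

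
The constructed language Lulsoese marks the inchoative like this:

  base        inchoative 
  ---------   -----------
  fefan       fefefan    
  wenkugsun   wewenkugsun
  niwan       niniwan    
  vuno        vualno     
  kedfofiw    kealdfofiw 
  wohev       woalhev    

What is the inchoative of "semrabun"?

sesemrabun

wenkugsun and wohev both begin with w- yet inflect differently (wewenkugsun, woalhev), so the first letter is not what conditions the rule; the final letter is.
"semrabun" ends in -n. The stems ending in -n (fefan → fefefan, wenkugsun → wewenkugsun, niwan → niniwan) repeat the first consonant+vowel as a prefix.
The other pattern: stems ending in -o, -v or -w insert -al- after the first vowel.
So semrabun → sesemrabun.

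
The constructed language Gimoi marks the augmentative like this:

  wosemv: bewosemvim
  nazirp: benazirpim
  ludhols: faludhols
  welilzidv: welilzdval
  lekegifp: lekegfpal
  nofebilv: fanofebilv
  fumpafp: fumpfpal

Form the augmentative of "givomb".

"givomb" has second-to-last letter 'm'. The one such stem in the data (wosemv → bewosemvim) adds be- … -im around the stem, so the same rule applies.
The other patterns: stems whose second-to-last letter is 'l' add the prefix fa-; stems whose second-to-last letter is 'd' or 'f' delete the last vowel and add -al.
So givomb → begivombim.

begivombim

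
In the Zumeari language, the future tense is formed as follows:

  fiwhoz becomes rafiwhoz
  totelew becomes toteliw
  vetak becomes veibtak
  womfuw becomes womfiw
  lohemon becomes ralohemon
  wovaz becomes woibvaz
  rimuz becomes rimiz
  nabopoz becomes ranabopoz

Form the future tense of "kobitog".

"kobitog" has last vowel 'o'. The stems whose last vowel is 'o' (lohemon → ralohemon, nabopoz → ranabopoz, fiwhoz → rafiwhoz) add the prefix ra-.
So kobitog → rakobitog.

rakobitog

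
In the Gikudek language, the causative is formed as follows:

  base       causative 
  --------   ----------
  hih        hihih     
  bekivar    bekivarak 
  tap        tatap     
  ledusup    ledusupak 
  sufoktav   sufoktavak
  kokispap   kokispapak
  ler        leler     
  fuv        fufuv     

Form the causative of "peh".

pepeh

tap and ledusup both end in -p yet inflect differently (tatap, ledusupak), so the final letter is not what conditions the rule; the number of vowels is.
"peh" has 1 vowel. The stems with 1 vowel (tap → tatap, ler → leler, hih → hihih) repeat the first consonant+vowel as a prefix.
So peh → pepeh.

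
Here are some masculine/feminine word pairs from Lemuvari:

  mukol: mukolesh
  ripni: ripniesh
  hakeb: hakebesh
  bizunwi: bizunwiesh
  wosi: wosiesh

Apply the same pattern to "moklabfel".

Every pair shown (mukol → mukolesh, ripni → ripniesh, hakeb → hakebesh, …) follows the same rule: add -esh.
So moklabfel → moklabfelesh.

moklabfelesh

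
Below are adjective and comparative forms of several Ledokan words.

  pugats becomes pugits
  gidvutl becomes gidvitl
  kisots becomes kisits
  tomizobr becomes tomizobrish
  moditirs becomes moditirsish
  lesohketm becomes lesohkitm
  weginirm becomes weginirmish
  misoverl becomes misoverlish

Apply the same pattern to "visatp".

visitp

lesohketm and weginirm both end in -m yet inflect differently (lesohkitm, weginirmish), so the final letter is not what conditions the rule; the second-to-last letter is.
"visatp" has second-to-last letter 't'. The stems whose second-to-last letter is 't' (kisots → kisits, gidvutl → gidvitl, pugats → pugits) change the last vowel to 'i'.
The other pattern: stems whose second-to-last letter is 'b' or 'r' add -ish.
So visatp → visitp.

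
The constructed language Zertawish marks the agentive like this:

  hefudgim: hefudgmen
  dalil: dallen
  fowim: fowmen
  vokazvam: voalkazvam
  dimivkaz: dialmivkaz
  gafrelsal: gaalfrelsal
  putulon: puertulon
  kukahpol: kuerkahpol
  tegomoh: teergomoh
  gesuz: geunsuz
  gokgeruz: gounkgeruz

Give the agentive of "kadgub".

kaundgub

hefudgim and vokazvam both end in -m yet inflect differently (hefudgmen, voalkazvam), so the final letter is not what conditions the rule; the last vowel is.
"kadgub" has last vowel 'u'. The stems whose last vowel is 'u' (gesuz → geunsuz, gokgeruz → gounkgeruz) insert -un- after the first vowel.
The other patterns: stems whose last vowel is 'i' delete the last vowel and add -en; stems whose last vowel is 'a' insert -al- after the first vowel; stems whose last vowel is 'o' insert -er- after the first vowel.
So kadgub → kaundgub.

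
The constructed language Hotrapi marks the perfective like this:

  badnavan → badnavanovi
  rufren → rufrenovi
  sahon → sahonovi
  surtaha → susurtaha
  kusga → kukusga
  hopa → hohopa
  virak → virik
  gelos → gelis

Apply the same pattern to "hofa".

badnavan and surtaha both have last vowel 'a' yet inflect differently (badnavanovi, susurtaha), so the last vowel is not what conditions the rule; the final letter is.
"hofa" ends in -a. The stems ending in -a (surtaha → susurtaha, kusga → kukusga, hopa → hohopa) repeat the first consonant+vowel as a prefix.
The other patterns: stems ending in -n add -ovi; stems ending in -k or -s change the last vowel to 'i'.
So hofa → hohofa.

hohofa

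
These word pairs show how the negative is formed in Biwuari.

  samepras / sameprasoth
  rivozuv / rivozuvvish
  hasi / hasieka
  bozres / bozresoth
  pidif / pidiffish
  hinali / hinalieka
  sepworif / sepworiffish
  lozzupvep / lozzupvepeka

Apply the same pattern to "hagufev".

bozres and lozzupvep both have last vowel 'e' yet inflect differently (bozresoth, lozzupvepeka), so the last vowel is not what conditions the rule; the final letter is.
"hagufev" ends in -v. The one such stem in the data (rivozuv → rivozuvvish) doubles the final consonant and adds -ish (as do sepworif, pidif), so the same rule applies.
So hagufev → hagufevvish.

hagufevvish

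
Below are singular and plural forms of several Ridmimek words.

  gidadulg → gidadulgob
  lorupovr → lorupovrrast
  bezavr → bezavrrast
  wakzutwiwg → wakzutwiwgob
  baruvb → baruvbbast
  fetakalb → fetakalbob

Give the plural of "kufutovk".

kufutovkkast

baruvb and fetakalb both end in -b yet inflect differently (baruvbbast, fetakalbob), so the final letter is not what conditions the rule; the second-to-last letter is.
"kufutovk" has second-to-last letter 'v'. The stems whose second-to-last letter is 'v' (bezavr → bezavrrast, baruvb → baruvbbast, lorupovr → lorupovrrast) double the final consonant and add -ast.
The other pattern: stems whose second-to-last letter is 'l' or 'w' add -ob.
So kufutovk → kufutovkkast.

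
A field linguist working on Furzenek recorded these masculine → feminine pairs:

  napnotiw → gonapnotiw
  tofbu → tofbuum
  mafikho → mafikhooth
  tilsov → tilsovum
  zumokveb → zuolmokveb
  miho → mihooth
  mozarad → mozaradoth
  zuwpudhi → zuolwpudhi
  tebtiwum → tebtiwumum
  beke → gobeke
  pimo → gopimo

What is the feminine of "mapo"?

miho and pimo both end in -o yet inflect differently (mihooth, gopimo), so the final letter is not what conditions the rule; the first letter is.
"mapo" begins with m-. The stems beginning with m- (miho → mihooth, mafikho → mafikhooth, mozarad → mozaradoth) add -oth.
So mapo → mapooth.

mapooth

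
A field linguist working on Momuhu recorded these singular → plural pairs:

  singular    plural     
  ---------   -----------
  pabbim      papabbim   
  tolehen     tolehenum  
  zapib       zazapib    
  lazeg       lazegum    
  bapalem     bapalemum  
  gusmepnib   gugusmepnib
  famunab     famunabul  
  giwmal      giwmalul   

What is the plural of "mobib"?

famunab and gusmepnib both end in -b yet inflect differently (famunabul, gugusmepnib), so the final letter is not what conditions the rule; the last vowel is.
"mobib" has last vowel 'i'. The stems whose last vowel is 'i' (gusmepnib → gugusmepnib, zapib → zazapib, pabbim → papabbim) repeat the first consonant+vowel as a prefix.
The other patterns: stems whose last vowel is 'a' add -ul; stems whose last vowel is 'e' add -um.
So mobib → momobib.

momobib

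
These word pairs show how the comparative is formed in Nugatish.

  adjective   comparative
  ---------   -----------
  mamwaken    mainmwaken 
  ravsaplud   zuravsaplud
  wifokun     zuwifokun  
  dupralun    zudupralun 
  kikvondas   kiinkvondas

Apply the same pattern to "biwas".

dupralun and mamwaken both end in -n yet inflect differently (zudupralun, mainmwaken), so the final letter is not what conditions the rule; the last vowel is.
"biwas" has last vowel 'a'. The one such stem in the data (kikvondas → kiinkvondas) inserts -in- after the first vowel (as does mamwaken), so the same rule applies.
The other pattern: stems whose last vowel is 'u' add the prefix zu-.
So biwas → biinwas.

biinwas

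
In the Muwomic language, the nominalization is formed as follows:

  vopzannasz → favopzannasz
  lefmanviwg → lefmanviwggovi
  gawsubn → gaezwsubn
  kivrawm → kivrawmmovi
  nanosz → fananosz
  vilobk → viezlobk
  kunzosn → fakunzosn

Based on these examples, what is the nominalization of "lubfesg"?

"lubfesg" has second-to-last letter 's'. The stems whose second-to-last letter is 's' (kunzosn → fakunzosn, vopzannasz → favopzannasz, nanosz → fananosz) add the prefix fa-.
So lubfesg → falubfesg.

falubfesg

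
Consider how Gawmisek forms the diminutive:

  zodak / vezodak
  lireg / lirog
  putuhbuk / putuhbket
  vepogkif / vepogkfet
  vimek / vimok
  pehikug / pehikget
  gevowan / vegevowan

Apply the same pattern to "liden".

zodak and vimek both end in -k yet inflect differently (vezodak, vimok), so the final letter is not what conditions the rule; the last vowel is.
"liden" has last vowel 'e'. The stems whose last vowel is 'e' (vimek → vimok, lireg → lirog) change the last vowel to 'o'.
So liden → lidon.

lidon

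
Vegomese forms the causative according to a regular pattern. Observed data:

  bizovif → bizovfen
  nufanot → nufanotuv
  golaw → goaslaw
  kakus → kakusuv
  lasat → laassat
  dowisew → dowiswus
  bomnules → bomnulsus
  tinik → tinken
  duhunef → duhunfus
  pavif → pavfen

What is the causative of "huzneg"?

huzngus

golaw and dowisew both end in -w yet inflect differently (goaslaw, dowiswus), so the final letter is not what conditions the rule; the last vowel is.
"huzneg" has last vowel 'e'. The stems whose last vowel is 'e' (duhunef → duhunfus, dowisew → dowiswus, bomnules → bomnulsus) delete the last vowel and add -us.
So huzneg → huzngus.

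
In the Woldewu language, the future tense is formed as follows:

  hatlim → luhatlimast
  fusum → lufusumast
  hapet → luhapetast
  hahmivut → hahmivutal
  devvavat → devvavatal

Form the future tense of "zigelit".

hapet and hahmivut both end in -t yet inflect differently (luhapetast, hahmivutal), so the final letter is not what conditions the rule; the number of vowels is.
"zigelit" has 3 vowels. The stems with 3 vowels (hahmivut → hahmivutal, devvavat → devvavatal) add -al.
The other pattern: stems with 2 vowels add lu- … -ast around the stem.
So zigelit → zigelital.

zigelital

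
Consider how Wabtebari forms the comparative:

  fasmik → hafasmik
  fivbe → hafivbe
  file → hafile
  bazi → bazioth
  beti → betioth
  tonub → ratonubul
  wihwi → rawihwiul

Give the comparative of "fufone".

bazi and wihwi both end in -i yet inflect differently (bazioth, rawihwiul), so the final letter is not what conditions the rule; the first letter is.
"fufone" begins with f-. The stems beginning with f- (fasmik → hafasmik, fivbe → hafivbe, file → hafile) add the prefix ha-.
The other patterns: stems beginning with b- add -oth; stems beginning with t- or w- add ra- … -ul around the stem.
So fufone → hafufone.

hafufone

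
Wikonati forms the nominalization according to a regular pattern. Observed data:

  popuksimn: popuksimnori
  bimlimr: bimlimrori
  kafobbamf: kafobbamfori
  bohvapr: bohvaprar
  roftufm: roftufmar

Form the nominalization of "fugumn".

fugumnori

bimlimr and bohvapr both end in -r yet inflect differently (bimlimrori, bohvaprar), so the final letter is not what conditions the rule; the second-to-last letter is.
"fugumn" has second-to-last letter 'm'. The stems whose second-to-last letter is 'm' (popuksimn → popuksimnori, bimlimr → bimlimrori, kafobbamf → kafobbamfori) add -ori.
So fugumn → fugumnori.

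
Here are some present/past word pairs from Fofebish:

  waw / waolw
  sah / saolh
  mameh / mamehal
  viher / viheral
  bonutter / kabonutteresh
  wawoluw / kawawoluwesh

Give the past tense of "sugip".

sugipal

sah and mameh both end in -h yet inflect differently (saolh, mamehal), so the final letter is not what conditions the rule; the number of vowels is.
"sugip" has 2 vowels. The stems with 2 vowels (mameh → mamehal, viher → viheral) add -al.
So sugip → sugipal.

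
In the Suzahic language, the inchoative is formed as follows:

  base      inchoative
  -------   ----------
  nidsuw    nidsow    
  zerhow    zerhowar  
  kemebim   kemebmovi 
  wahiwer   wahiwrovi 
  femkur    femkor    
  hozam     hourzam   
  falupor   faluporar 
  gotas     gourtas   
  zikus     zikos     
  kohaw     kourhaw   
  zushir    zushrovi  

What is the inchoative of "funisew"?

funiswovi

zerhow and nidsuw both end in -w yet inflect differently (zerhowar, nidsow), so the final letter is not what conditions the rule; the last vowel is.
"funisew" has last vowel 'e'. The one such stem in the data (wahiwer → wahiwrovi) deletes the last vowel and adds -ovi (as do zushir, kemebim), so the same rule applies.
The other patterns: stems whose last vowel is 'o' add -ar; stems whose last vowel is 'u' change the last vowel to 'o'; stems whose last vowel is 'a' insert -ur- after the first vowel.
So funisew → funiswovi.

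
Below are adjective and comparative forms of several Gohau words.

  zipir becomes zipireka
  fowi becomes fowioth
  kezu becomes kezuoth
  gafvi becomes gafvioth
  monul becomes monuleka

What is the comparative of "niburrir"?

fowi and zipir both have last vowel 'i' yet inflect differently (fowioth, zipireka), so the last vowel is not what conditions the rule; whether the stem ends in a vowel or a consonant is.
"niburrir" ends in a consonant. The stems ending in a consonant (zipir → zipireka, monul → monuleka) add -eka.
The other pattern: stems ending in a vowel add -oth.
So niburrir → niburrireka.

niburrireka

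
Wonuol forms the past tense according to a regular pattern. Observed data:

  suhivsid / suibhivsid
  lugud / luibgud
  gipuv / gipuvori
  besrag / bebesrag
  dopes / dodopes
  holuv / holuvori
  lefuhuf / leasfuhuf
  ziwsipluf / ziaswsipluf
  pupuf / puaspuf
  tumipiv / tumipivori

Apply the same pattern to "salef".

saaslef

"salef" ends in -f. The stems ending in -f (lefuhuf → leasfuhuf, ziwsipluf → ziaswsipluf, pupuf → puaspuf) insert -as- after the first vowel.
The other patterns: stems ending in -d insert -ib- after the first vowel; stems ending in -v add -ori; stems ending in -g or -s repeat the first consonant+vowel as a prefix.
So salef → saaslef.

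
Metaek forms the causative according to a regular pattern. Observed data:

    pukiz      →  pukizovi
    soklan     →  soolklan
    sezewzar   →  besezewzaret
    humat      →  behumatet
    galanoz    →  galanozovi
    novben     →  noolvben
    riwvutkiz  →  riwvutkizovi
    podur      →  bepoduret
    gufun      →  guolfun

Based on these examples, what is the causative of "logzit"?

belogzitet

soklan and sezewzar both have last vowel 'a' yet inflect differently (soolklan, besezewzaret), so the last vowel is not what conditions the rule; the final letter is.
"logzit" ends in -t. The one such stem in the data (humat → behumatet) adds be- … -et around the stem, so the same rule applies.
The other patterns: stems ending in -n insert -ol- after the first vowel; stems ending in -z add -ovi.
So logzit → belogzitet.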